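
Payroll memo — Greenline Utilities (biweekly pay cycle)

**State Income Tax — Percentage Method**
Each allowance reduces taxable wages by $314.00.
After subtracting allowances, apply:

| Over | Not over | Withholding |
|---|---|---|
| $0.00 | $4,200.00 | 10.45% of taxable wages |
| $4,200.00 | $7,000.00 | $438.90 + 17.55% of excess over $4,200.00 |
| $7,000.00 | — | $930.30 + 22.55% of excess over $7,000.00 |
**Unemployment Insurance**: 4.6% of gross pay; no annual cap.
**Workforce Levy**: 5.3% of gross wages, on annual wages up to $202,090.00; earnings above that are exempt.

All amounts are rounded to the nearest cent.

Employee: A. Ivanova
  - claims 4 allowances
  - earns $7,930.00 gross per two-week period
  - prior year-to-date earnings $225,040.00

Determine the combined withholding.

State Income Tax: taxable = $7,930.00 − 4×$314.00 = $6,674.00
  $438.90 + 17.55% × ($6,674.00 − $4,200.00) = $438.90 + 17.55% × $2,474.00 = $873.09
Unemployment Insurance: 4.6% × $7,930.00 = $364.78
Workforce Levy: YTD $225,040.00 ≥ cap $202,090.00 → $0.00
Total: $873.09 + $364.78 + $0.00 = $1,237.87

$1,237.87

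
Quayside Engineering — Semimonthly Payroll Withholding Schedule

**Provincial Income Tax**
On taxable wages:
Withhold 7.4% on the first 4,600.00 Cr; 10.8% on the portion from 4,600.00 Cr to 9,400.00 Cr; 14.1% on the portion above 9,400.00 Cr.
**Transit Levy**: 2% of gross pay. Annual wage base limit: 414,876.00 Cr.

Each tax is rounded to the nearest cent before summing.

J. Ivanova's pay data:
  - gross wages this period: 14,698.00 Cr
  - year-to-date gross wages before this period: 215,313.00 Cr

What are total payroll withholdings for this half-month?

Provincial Income Tax: taxable = 14,698.00 Cr
  858.80 Cr + 14.1% × (14,698.00 Cr − 9,400.00 Cr) = 858.80 Cr + 14.1% × 5,298.00 Cr = 1,605.82 Cr
Transit Levy: 2% × 14,698.00 Cr = 293.96 Cr
Total: 1,605.82 Cr + 293.96 Cr = 1,899.78 Cr

1,899.78 Cr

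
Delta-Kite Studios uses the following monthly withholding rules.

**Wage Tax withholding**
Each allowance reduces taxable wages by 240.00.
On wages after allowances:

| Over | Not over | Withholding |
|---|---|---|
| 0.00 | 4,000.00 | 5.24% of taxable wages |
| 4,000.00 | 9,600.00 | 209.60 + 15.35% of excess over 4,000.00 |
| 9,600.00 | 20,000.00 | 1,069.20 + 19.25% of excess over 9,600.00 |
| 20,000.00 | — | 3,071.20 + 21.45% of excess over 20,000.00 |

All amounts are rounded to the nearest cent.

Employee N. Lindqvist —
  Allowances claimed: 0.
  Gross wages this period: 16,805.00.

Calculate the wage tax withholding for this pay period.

Wage Tax: taxable = 16,805.00
  1,069.20 + 19.25% × (16,805.00 − 9,600.00) = 1,069.20 + 19.25% × 7,205.00 = 2,456.16

2,456.16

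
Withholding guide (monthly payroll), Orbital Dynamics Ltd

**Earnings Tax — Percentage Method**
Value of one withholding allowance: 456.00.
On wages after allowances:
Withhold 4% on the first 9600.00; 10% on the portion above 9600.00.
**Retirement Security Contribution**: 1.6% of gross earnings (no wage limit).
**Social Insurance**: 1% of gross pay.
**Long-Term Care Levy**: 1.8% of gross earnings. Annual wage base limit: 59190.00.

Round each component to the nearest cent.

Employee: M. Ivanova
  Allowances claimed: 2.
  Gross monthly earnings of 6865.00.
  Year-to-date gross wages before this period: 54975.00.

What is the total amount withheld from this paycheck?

492.48

Earnings Tax: taxable = 6865.00 − 2×456.00 = 5953.00
  4% × 5953.00 = 238.12
Retirement Security Contribution: 1.6% × 6865.00 = 109.84
Social Insurance: 1% × 6865.00 = 68.65
Long-Term Care Levy: cap 59190.00 − YTD 54975.00 = 4215.00 subject; 1.8% × 4215.00 = 75.87
Total: 238.12 + 109.84 + 68.65 + 75.87 = 492.48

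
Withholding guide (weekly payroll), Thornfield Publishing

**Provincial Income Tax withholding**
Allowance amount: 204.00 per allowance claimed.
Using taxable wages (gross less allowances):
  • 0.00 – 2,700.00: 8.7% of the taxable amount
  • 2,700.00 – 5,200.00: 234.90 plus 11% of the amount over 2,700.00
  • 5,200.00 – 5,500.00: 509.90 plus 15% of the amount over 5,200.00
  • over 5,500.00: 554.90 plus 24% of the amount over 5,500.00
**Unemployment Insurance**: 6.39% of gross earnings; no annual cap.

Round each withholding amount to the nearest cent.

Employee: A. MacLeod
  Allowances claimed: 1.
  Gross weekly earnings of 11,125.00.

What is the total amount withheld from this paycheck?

Provincial Income Tax: taxable = 11,125.00 − 1×204.00 = 10,921.00
  554.90 + 24% × (10,921.00 − 5,500.00) = 554.90 + 24% × 5,421.00 = 1,855.94
Unemployment Insurance: 6.39% × 11,125.00 = 710.89
Total: 1,855.94 + 710.89 = 2,566.83

2,566.83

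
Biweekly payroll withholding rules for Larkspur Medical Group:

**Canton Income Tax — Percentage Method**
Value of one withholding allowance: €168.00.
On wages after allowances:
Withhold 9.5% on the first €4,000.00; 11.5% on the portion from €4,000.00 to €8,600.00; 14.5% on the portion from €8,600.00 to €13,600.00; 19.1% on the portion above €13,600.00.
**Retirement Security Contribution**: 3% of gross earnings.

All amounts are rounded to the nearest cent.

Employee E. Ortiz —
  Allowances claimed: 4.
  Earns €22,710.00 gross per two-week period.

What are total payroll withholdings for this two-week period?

Canton Income Tax: taxable = €22,710.00 − 4×€168.00 = €22,038.00
  €1,634.00 + 19.1% × (€22,038.00 − €13,600.00) = €1,634.00 + 19.1% × €8,438.00 = €3,245.66
Retirement Security Contribution: 3% × €22,710.00 = €681.30
Total: €3,245.66 + €681.30 = €3,926.96

€3,926.96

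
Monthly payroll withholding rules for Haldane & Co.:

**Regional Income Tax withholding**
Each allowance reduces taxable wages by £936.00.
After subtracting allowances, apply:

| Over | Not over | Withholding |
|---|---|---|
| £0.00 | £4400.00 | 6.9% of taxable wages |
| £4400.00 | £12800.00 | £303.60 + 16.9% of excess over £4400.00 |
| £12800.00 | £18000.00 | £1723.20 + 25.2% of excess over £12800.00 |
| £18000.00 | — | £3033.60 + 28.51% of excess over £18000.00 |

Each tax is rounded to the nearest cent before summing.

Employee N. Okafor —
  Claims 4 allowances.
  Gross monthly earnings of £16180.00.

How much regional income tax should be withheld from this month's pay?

Regional Income Tax: taxable = £16180.00 − 4×£936.00 = £12436.00
  £303.60 + 16.9% × (£12436.00 − £4400.00) = £303.60 + 16.9% × £8036.00 = £1661.68

£1661.68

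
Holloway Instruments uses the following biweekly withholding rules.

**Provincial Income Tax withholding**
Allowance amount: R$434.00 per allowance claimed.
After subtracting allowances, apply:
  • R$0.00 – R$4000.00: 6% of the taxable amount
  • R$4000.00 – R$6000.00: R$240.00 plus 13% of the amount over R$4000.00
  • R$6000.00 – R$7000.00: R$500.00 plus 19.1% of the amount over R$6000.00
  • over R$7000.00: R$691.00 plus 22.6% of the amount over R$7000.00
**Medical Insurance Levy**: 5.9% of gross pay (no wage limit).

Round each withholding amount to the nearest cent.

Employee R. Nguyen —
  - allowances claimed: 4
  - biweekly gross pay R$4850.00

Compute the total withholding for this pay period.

R$472.99

Provincial Income Tax: taxable = R$4850.00 − 4×R$434.00 = R$3114.00
  6% × R$3114.00 = R$186.84
Medical Insurance Levy: 5.9% × R$4850.00 = R$286.15
Total: R$186.84 + R$286.15 = R$472.99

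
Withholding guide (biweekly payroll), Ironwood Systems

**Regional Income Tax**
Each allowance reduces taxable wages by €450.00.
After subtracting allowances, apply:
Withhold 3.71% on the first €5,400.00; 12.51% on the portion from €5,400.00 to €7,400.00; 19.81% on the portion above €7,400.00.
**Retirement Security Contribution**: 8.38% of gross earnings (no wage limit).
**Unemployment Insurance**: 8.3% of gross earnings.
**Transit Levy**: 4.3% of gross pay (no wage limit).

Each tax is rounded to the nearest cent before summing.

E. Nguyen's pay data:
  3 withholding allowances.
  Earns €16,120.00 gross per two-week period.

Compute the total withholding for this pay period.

€5,292.52

Regional Income Tax: taxable = €16,120.00 − 3×€450.00 = €14,770.00
  €450.54 + 19.81% × (€14,770.00 − €7,400.00) = €450.54 + 19.81% × €7,370.00 = €1,910.54
Retirement Security Contribution: 8.38% × €16,120.00 = €1,350.86
Unemployment Insurance: 8.3% × €16,120.00 = €1,337.96
Transit Levy: 4.3% × €16,120.00 = €693.16
Total: €1,910.54 + €1,350.86 + €1,337.96 + €693.16 = €5,292.52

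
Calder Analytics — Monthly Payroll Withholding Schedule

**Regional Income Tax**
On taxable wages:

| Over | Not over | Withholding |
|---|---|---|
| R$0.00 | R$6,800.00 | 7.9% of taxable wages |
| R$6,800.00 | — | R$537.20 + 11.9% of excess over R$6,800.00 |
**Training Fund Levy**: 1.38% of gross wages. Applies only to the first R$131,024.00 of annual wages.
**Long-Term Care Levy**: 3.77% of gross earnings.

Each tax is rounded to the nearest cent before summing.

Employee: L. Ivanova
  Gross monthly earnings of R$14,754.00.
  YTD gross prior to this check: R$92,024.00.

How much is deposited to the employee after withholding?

Regional Income Tax: taxable = R$14,754.00
  R$537.20 + 11.9% × (R$14,754.00 − R$6,800.00) = R$537.20 + 11.9% × R$7,954.00 = R$1,483.73
Training Fund Levy: 1.38% × R$14,754.00 = R$203.61
Long-Term Care Levy: 3.77% × R$14,754.00 = R$556.23
Total withheld: R$1,483.73 + R$203.61 + R$556.23 = R$2,243.57
Net pay: R$14,754.00 − R$2,243.57 = R$12,510.43

R$12,510.43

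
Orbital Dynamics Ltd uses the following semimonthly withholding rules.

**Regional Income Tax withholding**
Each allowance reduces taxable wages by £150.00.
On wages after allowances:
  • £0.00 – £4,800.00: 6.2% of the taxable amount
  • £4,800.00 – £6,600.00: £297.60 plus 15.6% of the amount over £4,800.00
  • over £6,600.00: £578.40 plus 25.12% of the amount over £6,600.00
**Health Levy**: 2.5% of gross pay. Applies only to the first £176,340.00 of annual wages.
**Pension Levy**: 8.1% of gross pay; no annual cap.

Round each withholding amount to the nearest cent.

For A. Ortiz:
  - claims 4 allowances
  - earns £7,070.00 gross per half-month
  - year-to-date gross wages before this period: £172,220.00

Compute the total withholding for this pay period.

£1,233.79

Regional Income Tax: taxable = £7,070.00 − 4×£150.00 = £6,470.00
  £297.60 + 15.6% × (£6,470.00 − £4,800.00) = £297.60 + 15.6% × £1,670.00 = £558.12
Health Levy: cap £176,340.00 − YTD £172,220.00 = £4,120.00 subject; 2.5% × £4,120.00 = £103.00
Pension Levy: 8.1% × £7,070.00 = £572.67
Total: £558.12 + £103.00 + £572.67 = £1,233.79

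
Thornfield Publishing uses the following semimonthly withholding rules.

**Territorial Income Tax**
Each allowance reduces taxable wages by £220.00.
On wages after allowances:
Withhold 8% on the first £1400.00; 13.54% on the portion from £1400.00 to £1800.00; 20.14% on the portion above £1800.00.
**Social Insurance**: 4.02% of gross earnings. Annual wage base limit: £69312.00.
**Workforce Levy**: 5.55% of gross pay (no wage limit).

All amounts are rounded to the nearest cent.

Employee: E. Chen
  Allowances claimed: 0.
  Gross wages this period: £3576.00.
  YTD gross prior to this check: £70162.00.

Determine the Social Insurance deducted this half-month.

Social Insurance: YTD £70162.00 ≥ cap £69312.00 → £0.00

£0.00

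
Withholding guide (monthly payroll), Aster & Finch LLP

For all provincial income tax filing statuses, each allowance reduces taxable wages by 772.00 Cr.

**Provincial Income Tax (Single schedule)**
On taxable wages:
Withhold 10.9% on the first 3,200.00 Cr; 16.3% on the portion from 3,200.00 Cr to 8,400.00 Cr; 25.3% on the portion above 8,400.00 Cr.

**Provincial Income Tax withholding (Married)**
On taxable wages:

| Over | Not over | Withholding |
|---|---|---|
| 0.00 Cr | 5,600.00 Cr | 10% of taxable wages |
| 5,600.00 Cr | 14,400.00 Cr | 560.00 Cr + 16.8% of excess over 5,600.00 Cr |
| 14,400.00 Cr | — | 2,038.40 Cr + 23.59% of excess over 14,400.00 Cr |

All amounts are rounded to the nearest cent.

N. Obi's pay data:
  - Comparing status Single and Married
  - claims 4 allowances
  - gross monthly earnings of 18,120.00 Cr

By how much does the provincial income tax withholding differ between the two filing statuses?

Provincial Income Tax (Single): taxable = 18,120.00 Cr − 4×772.00 Cr = 15,032.00 Cr
  1,196.40 Cr + 25.3% × (15,032.00 Cr − 8,400.00 Cr) = 1,196.40 Cr + 25.3% × 6,632.00 Cr = 2,874.30 Cr
Provincial Income Tax (Married): taxable = 18,120.00 Cr − 4×772.00 Cr = 15,032.00 Cr
  2,038.40 Cr + 23.59% × (15,032.00 Cr − 14,400.00 Cr) = 2,038.40 Cr + 23.59% × 632.00 Cr = 2,187.49 Cr
Difference: |2,874.30 Cr − 2,187.49 Cr| = 686.81 Cr (higher under Single)

686.81 Cr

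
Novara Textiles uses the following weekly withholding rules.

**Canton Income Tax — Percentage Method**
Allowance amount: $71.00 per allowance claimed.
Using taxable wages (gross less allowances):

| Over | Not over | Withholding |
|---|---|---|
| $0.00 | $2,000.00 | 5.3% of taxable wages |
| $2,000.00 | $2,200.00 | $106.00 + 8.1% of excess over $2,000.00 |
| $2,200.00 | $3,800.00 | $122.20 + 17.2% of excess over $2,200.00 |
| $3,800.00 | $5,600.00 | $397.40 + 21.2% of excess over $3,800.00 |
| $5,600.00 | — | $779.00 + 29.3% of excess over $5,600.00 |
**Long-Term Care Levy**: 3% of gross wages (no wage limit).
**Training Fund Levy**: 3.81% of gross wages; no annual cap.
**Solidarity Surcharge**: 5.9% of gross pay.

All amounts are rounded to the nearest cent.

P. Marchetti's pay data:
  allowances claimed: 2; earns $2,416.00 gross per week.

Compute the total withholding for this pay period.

Canton Income Tax: taxable = $2,416.00 − 2×$71.00 = $2,274.00
  $122.20 + 17.2% × ($2,274.00 − $2,200.00) = $122.20 + 17.2% × $74.00 = $134.93
Long-Term Care Levy: 3% × $2,416.00 = $72.48
Training Fund Levy: 3.81% × $2,416.00 = $92.05
Solidarity Surcharge: 5.9% × $2,416.00 = $142.54
Total: $134.93 + $72.48 + $92.05 + $142.54 = $442.00

$442.00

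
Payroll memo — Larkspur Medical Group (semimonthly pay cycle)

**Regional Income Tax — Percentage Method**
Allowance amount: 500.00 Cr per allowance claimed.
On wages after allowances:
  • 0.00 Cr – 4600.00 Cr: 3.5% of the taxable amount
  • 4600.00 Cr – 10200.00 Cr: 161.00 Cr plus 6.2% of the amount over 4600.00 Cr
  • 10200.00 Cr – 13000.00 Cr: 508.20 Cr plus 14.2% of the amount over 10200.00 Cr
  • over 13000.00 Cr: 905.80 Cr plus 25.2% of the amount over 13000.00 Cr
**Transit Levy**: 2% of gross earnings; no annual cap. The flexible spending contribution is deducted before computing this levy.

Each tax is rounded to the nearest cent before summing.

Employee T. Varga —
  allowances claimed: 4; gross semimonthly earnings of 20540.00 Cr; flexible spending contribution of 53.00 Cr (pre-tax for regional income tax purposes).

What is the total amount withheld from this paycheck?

2698.26 Cr

Regional Income Tax: taxable = 20540.00 Cr − 53.00 Cr − 4×500.00 Cr = 18487.00 Cr
  905.80 Cr + 25.2% × (18487.00 Cr − 13000.00 Cr) = 905.80 Cr + 25.2% × 5487.00 Cr = 2288.52 Cr
Transit Levy: 2% × 20487.00 Cr = 409.74 Cr
Total: 2288.52 Cr + 409.74 Cr = 2698.26 Cr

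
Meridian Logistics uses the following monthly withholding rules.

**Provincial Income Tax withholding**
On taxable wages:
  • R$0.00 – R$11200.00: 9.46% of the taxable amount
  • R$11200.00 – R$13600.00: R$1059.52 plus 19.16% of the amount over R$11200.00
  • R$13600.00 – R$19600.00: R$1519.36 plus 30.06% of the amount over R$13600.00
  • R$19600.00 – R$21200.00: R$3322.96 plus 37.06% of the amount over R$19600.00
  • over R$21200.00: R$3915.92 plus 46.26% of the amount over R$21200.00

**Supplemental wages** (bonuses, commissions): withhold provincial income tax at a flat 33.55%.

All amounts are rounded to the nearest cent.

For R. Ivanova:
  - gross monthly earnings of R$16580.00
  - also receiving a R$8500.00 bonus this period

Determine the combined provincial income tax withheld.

R$5266.90

Provincial Income Tax: taxable = R$16580.00
  R$1519.36 + 30.06% × (R$16580.00 − R$13600.00) = R$1519.36 + 30.06% × R$2980.00 = R$2415.15
Supplemental (33.55% flat on bonus): 33.55% × R$8500.00 = R$2851.75
Total provincial income tax: R$2415.15 + R$2851.75 = R$5266.90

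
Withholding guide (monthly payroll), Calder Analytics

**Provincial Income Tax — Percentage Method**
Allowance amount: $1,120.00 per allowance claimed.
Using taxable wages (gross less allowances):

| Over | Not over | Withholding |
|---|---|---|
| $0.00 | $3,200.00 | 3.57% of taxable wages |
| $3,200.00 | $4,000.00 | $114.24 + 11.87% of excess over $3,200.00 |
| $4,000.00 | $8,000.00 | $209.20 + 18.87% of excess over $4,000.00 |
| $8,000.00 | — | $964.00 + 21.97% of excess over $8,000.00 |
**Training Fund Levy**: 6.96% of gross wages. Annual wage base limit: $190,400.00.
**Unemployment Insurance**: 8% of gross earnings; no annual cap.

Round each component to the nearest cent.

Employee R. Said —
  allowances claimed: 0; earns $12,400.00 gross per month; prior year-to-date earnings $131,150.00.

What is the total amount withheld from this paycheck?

$3,785.72

Provincial Income Tax: taxable = $12,400.00
  $964.00 + 21.97% × ($12,400.00 − $8,000.00) = $964.00 + 21.97% × $4,400.00 = $1,930.68
Training Fund Levy: 6.96% × $12,400.00 = $863.04
Unemployment Insurance: 8% × $12,400.00 = $992.00
Total: $1,930.68 + $863.04 + $992.00 = $3,785.72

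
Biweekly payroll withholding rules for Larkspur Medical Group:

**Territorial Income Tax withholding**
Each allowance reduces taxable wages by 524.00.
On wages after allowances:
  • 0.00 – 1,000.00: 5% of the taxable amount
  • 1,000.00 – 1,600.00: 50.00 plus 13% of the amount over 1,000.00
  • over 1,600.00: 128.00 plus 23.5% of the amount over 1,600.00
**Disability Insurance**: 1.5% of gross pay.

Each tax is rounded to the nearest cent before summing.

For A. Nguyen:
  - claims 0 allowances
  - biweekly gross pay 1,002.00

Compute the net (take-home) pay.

936.71

Territorial Income Tax: taxable = 1,002.00
  50.00 + 13% × (1,002.00 − 1,000.00) = 50.00 + 13% × 2.00 = 50.26
Disability Insurance: 1.5% × 1,002.00 = 15.03
Total withheld: 50.26 + 15.03 = 65.29
Net pay: 1,002.00 − 65.29 = 936.71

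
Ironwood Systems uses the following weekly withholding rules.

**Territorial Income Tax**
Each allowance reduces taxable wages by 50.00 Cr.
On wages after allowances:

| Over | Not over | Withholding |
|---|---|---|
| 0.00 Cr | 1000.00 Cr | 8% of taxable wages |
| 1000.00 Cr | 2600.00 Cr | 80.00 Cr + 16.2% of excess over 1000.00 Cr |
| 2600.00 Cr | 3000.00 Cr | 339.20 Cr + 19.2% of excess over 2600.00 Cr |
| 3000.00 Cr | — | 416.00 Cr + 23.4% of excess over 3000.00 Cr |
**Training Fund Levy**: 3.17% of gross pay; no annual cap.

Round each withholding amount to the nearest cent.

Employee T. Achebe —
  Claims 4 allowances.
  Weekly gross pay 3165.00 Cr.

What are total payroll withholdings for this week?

509.61 Cr

Territorial Income Tax: taxable = 3165.00 Cr − 4×50.00 Cr = 2965.00 Cr
  339.20 Cr + 19.2% × (2965.00 Cr − 2600.00 Cr) = 339.20 Cr + 19.2% × 365.00 Cr = 409.28 Cr
Training Fund Levy: 3.17% × 3165.00 Cr = 100.33 Cr
Total: 409.28 Cr + 100.33 Cr = 509.61 Cr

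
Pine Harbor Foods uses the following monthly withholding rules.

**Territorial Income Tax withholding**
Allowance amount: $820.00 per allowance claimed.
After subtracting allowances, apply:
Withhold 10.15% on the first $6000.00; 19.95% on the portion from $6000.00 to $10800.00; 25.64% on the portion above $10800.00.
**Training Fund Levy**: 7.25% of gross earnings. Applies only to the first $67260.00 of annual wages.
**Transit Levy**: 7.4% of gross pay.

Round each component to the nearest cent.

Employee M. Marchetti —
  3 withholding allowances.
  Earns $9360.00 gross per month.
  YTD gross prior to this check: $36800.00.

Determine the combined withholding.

Territorial Income Tax: taxable = $9360.00 − 3×$820.00 = $6900.00
  $609.00 + 19.95% × ($6900.00 − $6000.00) = $609.00 + 19.95% × $900.00 = $788.55
Training Fund Levy: 7.25% × $9360.00 = $678.60
Transit Levy: 7.4% × $9360.00 = $692.64
Total: $788.55 + $678.60 + $692.64 = $2159.79

$2159.79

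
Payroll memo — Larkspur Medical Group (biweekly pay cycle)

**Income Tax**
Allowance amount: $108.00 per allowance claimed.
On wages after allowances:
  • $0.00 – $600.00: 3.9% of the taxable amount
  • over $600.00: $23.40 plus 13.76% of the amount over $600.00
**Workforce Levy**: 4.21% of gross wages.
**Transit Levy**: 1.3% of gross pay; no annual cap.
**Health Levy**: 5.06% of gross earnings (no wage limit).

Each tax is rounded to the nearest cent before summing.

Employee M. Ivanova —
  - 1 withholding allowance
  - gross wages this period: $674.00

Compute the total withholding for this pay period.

$93.31

Income Tax: taxable = $674.00 − 1×$108.00 = $566.00
  3.9% × $566.00 = $22.07
Workforce Levy: 4.21% × $674.00 = $28.38
Transit Levy: 1.3% × $674.00 = $8.76
Health Levy: 5.06% × $674.00 = $34.10
Total: $22.07 + $28.38 + $8.76 + $34.10 = $93.31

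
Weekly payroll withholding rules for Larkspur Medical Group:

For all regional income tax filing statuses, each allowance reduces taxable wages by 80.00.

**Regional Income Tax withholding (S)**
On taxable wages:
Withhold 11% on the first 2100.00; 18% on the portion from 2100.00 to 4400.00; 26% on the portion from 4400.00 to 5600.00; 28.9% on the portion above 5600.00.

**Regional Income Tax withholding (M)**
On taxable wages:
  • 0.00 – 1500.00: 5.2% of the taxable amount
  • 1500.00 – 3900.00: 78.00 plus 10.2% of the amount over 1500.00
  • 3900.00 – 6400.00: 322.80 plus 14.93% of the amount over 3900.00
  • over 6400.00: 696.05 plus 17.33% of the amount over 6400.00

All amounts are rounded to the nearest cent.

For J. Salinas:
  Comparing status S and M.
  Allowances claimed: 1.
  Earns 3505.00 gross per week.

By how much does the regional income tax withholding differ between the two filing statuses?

Regional Income Tax (S): taxable = 3505.00 − 1×80.00 = 3425.00
  231.00 + 18% × (3425.00 − 2100.00) = 231.00 + 18% × 1325.00 = 469.50
Regional Income Tax (M): taxable = 3505.00 − 1×80.00 = 3425.00
  78.00 + 10.2% × (3425.00 − 1500.00) = 78.00 + 10.2% × 1925.00 = 274.35
Difference: |469.50 − 274.35| = 195.15 (higher under S)

195.15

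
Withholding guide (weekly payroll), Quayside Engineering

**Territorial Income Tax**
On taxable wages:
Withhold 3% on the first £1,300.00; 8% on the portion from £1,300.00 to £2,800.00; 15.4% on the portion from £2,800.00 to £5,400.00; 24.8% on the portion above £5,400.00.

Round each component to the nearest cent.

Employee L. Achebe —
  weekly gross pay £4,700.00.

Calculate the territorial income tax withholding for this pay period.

Territorial Income Tax: taxable = £4,700.00
  £159.00 + 15.4% × (£4,700.00 − £2,800.00) = £159.00 + 15.4% × £1,900.00 = £451.60

£451.60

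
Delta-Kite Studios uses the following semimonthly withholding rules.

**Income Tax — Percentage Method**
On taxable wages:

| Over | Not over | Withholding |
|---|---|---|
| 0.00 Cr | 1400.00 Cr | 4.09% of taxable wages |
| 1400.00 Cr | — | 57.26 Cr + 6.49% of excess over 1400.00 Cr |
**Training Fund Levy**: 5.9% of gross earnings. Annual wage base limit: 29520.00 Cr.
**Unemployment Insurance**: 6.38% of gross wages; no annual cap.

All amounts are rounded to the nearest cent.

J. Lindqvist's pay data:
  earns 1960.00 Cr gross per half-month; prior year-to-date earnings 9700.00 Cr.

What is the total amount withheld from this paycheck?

Income Tax: taxable = 1960.00 Cr
  57.26 Cr + 6.49% × (1960.00 Cr − 1400.00 Cr) = 57.26 Cr + 6.49% × 560.00 Cr = 93.60 Cr
Training Fund Levy: 5.9% × 1960.00 Cr = 115.64 Cr
Unemployment Insurance: 6.38% × 1960.00 Cr = 125.05 Cr
Total: 93.60 Cr + 115.64 Cr + 125.05 Cr = 334.29 Cr

334.29 Cr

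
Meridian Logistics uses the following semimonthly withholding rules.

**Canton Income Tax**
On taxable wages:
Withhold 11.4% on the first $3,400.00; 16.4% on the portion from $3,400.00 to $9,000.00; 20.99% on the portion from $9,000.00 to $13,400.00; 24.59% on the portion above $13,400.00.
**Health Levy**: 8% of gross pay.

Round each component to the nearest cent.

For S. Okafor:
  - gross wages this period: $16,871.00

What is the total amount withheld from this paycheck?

Canton Income Tax: taxable = $16,871.00
  $2,229.56 + 24.59% × ($16,871.00 − $13,400.00) = $2,229.56 + 24.59% × $3,471.00 = $3,083.08
Health Levy: 8% × $16,871.00 = $1,349.68
Total: $3,083.08 + $1,349.68 = $4,432.76

$4,432.76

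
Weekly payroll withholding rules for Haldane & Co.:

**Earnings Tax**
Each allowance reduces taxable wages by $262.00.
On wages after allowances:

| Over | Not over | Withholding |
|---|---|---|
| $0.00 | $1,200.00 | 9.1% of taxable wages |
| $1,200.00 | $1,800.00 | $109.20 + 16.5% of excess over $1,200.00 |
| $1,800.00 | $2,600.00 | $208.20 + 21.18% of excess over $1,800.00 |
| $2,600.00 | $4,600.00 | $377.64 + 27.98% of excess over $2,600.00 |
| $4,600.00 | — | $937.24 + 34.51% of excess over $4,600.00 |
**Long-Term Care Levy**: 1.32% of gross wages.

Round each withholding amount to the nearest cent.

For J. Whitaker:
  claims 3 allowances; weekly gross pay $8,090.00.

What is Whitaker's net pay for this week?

Earnings Tax: taxable = $8,090.00 − 3×$262.00 = $7,304.00
  $937.24 + 34.51% × ($7,304.00 − $4,600.00) = $937.24 + 34.51% × $2,704.00 = $1,870.39
Long-Term Care Levy: 1.32% × $8,090.00 = $106.79
Total withheld: $1,870.39 + $106.79 = $1,977.18
Net pay: $8,090.00 − $1,977.18 = $6,112.82

$6,112.82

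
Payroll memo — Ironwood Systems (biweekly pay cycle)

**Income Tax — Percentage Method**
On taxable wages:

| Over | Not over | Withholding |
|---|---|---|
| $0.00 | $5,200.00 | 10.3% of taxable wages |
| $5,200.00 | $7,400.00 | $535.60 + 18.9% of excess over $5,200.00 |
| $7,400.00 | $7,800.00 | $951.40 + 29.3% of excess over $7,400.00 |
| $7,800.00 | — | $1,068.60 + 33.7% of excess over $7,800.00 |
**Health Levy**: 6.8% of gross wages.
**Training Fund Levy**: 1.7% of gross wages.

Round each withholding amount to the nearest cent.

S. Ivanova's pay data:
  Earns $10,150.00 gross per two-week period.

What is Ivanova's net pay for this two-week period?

Income Tax: taxable = $10,150.00
  $1,068.60 + 33.7% × ($10,150.00 − $7,800.00) = $1,068.60 + 33.7% × $2,350.00 = $1,860.55
Health Levy: 6.8% × $10,150.00 = $690.20
Training Fund Levy: 1.7% × $10,150.00 = $172.55
Total withheld: $1,860.55 + $690.20 + $172.55 = $2,723.30
Net pay: $10,150.00 − $2,723.30 = $7,426.70

$7,426.70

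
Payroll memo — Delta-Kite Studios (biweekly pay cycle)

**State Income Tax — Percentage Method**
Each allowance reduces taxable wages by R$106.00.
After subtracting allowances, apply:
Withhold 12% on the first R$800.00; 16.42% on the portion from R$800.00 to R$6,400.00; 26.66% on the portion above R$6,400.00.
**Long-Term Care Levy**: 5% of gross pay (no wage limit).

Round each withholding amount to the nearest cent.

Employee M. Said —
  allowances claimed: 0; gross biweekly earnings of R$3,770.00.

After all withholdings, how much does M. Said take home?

State Income Tax: taxable = R$3,770.00
  R$96.00 + 16.42% × (R$3,770.00 − R$800.00) = R$96.00 + 16.42% × R$2,970.00 = R$583.67
Long-Term Care Levy: 5% × R$3,770.00 = R$188.50
Total withheld: R$583.67 + R$188.50 = R$772.17
Net pay: R$3,770.00 − R$772.17 = R$2,997.83

R$2,997.83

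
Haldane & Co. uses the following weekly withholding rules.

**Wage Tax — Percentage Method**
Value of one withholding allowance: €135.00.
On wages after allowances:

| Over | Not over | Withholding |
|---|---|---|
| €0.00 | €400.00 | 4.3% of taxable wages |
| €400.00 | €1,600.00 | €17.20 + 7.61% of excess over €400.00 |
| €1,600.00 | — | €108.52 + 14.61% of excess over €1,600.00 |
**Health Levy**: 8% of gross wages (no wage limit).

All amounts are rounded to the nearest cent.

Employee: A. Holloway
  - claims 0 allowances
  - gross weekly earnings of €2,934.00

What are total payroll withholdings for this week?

€538.14

Wage Tax: taxable = €2,934.00
  €108.52 + 14.61% × (€2,934.00 − €1,600.00) = €108.52 + 14.61% × €1,334.00 = €303.42
Health Levy: 8% × €2,934.00 = €234.72
Total: €303.42 + €234.72 = €538.14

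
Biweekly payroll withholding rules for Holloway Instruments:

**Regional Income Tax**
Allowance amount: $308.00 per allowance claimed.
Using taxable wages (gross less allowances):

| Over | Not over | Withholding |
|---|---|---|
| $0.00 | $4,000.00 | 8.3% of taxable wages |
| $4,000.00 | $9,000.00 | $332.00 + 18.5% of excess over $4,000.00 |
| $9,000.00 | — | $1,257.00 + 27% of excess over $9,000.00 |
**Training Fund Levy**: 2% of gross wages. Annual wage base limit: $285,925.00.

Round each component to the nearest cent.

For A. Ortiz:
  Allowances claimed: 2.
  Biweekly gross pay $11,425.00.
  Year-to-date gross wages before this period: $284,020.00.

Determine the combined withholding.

$1,783.53

Regional Income Tax: taxable = $11,425.00 − 2×$308.00 = $10,809.00
  $1,257.00 + 27% × ($10,809.00 − $9,000.00) = $1,257.00 + 27% × $1,809.00 = $1,745.43
Training Fund Levy: cap $285,925.00 − YTD $284,020.00 = $1,905.00 subject; 2% × $1,905.00 = $38.10
Total: $1,745.43 + $38.10 = $1,783.53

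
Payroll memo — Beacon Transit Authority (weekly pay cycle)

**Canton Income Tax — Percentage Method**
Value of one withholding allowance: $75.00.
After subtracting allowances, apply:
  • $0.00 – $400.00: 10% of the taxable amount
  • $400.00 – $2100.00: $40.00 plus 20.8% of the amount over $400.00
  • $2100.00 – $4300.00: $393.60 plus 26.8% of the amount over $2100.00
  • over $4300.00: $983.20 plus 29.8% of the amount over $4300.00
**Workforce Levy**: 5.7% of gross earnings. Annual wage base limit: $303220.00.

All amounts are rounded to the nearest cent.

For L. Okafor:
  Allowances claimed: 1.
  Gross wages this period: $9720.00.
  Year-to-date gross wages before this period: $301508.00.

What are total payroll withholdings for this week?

$2673.59

Canton Income Tax: taxable = $9720.00 − 1×$75.00 = $9645.00
  $983.20 + 29.8% × ($9645.00 − $4300.00) = $983.20 + 29.8% × $5345.00 = $2576.01
Workforce Levy: cap $303220.00 − YTD $301508.00 = $1712.00 subject; 5.7% × $1712.00 = $97.58
Total: $2576.01 + $97.58 = $2673.59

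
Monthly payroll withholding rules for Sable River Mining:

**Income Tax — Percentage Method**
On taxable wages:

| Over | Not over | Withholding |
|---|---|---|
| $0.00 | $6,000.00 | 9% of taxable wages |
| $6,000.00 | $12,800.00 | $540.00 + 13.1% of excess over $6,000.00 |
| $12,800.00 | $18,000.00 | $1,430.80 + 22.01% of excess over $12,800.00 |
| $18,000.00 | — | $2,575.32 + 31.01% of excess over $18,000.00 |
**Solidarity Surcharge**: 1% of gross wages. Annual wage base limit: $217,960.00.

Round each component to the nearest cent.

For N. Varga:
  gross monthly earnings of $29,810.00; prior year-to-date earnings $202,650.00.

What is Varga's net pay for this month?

Income Tax: taxable = $29,810.00
  $2,575.32 + 31.01% × ($29,810.00 − $18,000.00) = $2,575.32 + 31.01% × $11,810.00 = $6,237.60
Solidarity Surcharge: cap $217,960.00 − YTD $202,650.00 = $15,310.00 subject; 1% × $15,310.00 = $153.10
Total withheld: $6,237.60 + $153.10 = $6,390.70
Net pay: $29,810.00 − $6,390.70 = $23,419.30

$23,419.30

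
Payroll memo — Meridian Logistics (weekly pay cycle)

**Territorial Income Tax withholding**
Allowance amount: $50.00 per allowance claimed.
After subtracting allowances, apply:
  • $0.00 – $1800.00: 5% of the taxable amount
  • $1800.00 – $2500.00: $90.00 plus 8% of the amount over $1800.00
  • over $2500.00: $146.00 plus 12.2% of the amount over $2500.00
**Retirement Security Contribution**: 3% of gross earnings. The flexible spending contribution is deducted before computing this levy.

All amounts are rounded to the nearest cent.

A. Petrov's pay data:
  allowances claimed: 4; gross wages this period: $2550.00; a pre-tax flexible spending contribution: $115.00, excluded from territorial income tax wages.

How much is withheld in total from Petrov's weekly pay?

Territorial Income Tax: taxable = $2550.00 − $115.00 − 4×$50.00 = $2235.00
  $90.00 + 8% × ($2235.00 − $1800.00) = $90.00 + 8% × $435.00 = $124.80
Retirement Security Contribution: 3% × $2435.00 = $73.05
Total: $124.80 + $73.05 = $197.85

$197.85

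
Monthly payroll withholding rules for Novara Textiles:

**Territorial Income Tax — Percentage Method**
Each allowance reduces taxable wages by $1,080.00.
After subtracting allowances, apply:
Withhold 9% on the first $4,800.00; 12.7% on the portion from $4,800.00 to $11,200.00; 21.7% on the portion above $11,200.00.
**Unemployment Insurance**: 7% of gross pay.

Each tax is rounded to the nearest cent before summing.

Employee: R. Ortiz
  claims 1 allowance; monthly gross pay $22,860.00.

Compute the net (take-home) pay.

$17,719.14

Territorial Income Tax: taxable = $22,860.00 − 1×$1,080.00 = $21,780.00
  $1,244.80 + 21.7% × ($21,780.00 − $11,200.00) = $1,244.80 + 21.7% × $10,580.00 = $3,540.66
Unemployment Insurance: 7% × $22,860.00 = $1,600.20
Total withheld: $3,540.66 + $1,600.20 = $5,140.86
Net pay: $22,860.00 − $5,140.86 = $17,719.14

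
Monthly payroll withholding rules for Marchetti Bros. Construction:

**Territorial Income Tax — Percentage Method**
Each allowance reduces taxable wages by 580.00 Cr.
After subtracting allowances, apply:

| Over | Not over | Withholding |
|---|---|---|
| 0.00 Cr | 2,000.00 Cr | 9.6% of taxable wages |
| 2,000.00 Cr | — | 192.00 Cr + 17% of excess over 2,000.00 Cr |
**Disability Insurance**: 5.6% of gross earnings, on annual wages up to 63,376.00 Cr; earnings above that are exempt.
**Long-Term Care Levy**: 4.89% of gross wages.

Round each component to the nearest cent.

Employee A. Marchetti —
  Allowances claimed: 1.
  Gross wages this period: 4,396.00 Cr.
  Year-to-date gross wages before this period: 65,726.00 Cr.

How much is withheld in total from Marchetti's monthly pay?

Territorial Income Tax: taxable = 4,396.00 Cr − 1×580.00 Cr = 3,816.00 Cr
  192.00 Cr + 17% × (3,816.00 Cr − 2,000.00 Cr) = 192.00 Cr + 17% × 1,816.00 Cr = 500.72 Cr
Disability Insurance: YTD 65,726.00 Cr ≥ cap 63,376.00 Cr → 0.00 Cr
Long-Term Care Levy: 4.89% × 4,396.00 Cr = 214.96 Cr
Total: 500.72 Cr + 0.00 Cr + 214.96 Cr = 715.68 Cr

715.68 Cr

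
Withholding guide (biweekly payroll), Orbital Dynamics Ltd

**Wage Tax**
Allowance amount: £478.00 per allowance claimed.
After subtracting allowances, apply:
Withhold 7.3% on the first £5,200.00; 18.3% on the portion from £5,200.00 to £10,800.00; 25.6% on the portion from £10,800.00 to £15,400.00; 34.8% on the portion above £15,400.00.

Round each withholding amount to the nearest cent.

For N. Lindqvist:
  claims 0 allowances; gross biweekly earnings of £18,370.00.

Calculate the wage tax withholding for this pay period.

£3,615.56

Wage Tax: taxable = £18,370.00
  £2,582.00 + 34.8% × (£18,370.00 − £15,400.00) = £2,582.00 + 34.8% × £2,970.00 = £3,615.56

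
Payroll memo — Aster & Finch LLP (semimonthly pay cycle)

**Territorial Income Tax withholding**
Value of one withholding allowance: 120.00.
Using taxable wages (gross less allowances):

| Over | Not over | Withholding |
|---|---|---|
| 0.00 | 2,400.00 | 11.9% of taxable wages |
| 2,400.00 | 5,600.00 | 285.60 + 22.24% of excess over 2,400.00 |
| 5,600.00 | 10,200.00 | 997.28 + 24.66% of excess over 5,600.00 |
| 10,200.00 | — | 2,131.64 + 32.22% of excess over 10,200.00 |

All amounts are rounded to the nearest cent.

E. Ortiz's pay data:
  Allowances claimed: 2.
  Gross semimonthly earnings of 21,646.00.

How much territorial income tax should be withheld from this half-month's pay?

Territorial Income Tax: taxable = 21,646.00 − 2×120.00 = 21,406.00
  2,131.64 + 32.22% × (21,406.00 − 10,200.00) = 2,131.64 + 32.22% × 11,206.00 = 5,742.21

5,742.21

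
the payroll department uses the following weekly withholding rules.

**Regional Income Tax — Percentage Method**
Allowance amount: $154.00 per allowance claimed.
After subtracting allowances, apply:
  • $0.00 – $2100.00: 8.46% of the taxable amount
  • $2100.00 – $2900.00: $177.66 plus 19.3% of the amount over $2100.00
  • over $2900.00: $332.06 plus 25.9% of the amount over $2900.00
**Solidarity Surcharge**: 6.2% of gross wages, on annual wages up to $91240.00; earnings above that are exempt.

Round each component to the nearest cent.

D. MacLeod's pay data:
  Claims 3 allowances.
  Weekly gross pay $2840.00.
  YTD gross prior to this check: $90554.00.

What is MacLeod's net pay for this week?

Regional Income Tax: taxable = $2840.00 − 3×$154.00 = $2378.00
  $177.66 + 19.3% × ($2378.00 − $2100.00) = $177.66 + 19.3% × $278.00 = $231.31
Solidarity Surcharge: cap $91240.00 − YTD $90554.00 = $686.00 subject; 6.2% × $686.00 = $42.53
Total withheld: $231.31 + $42.53 = $273.84
Net pay: $2840.00 − $273.84 = $2566.16

$2566.16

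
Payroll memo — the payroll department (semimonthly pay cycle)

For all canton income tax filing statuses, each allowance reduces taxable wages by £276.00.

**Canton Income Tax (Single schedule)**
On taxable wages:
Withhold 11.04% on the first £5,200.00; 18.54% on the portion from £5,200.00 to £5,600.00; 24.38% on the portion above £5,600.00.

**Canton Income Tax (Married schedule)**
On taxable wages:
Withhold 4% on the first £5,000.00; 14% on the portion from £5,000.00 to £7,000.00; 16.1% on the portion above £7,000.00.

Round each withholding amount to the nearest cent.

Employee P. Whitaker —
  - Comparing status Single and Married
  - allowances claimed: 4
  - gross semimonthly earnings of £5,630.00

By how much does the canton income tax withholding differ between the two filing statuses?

Canton Income Tax (Single): taxable = £5,630.00 − 4×£276.00 = £4,526.00
  11.04% × £4,526.00 = £499.67
Canton Income Tax (Married): taxable = £5,630.00 − 4×£276.00 = £4,526.00
  4% × £4,526.00 = £181.04
Difference: |£499.67 − £181.04| = £318.63 (higher under Single)

£318.63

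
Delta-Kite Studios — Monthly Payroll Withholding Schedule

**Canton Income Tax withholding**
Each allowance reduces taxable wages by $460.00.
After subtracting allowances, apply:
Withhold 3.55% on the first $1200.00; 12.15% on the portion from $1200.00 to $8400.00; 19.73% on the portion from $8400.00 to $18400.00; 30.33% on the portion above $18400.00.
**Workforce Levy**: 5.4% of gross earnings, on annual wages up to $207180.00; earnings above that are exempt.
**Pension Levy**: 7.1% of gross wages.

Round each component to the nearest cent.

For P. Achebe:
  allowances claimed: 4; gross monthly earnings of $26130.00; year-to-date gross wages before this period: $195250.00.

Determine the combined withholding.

Canton Income Tax: taxable = $26130.00 − 4×$460.00 = $24290.00
  $2890.40 + 30.33% × ($24290.00 − $18400.00) = $2890.40 + 30.33% × $5890.00 = $4676.84
Workforce Levy: cap $207180.00 − YTD $195250.00 = $11930.00 subject; 5.4% × $11930.00 = $644.22
Pension Levy: 7.1% × $26130.00 = $1855.23
Total: $4676.84 + $644.22 + $1855.23 = $7176.29

$7176.29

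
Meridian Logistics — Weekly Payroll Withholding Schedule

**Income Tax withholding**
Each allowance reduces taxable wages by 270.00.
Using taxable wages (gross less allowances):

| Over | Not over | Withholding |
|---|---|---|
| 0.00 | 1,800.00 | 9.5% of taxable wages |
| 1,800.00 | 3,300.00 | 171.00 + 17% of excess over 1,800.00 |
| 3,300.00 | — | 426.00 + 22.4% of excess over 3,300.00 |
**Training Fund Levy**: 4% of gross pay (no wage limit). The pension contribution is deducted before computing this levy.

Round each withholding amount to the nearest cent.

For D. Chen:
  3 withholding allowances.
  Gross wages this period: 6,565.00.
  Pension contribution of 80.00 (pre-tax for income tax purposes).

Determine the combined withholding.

Income Tax: taxable = 6,565.00 − 80.00 − 3×270.00 = 5,675.00
  426.00 + 22.4% × (5,675.00 − 3,300.00) = 426.00 + 22.4% × 2,375.00 = 958.00
Training Fund Levy: 4% × 6,485.00 = 259.40
Total: 958.00 + 259.40 = 1,217.40

1,217.40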